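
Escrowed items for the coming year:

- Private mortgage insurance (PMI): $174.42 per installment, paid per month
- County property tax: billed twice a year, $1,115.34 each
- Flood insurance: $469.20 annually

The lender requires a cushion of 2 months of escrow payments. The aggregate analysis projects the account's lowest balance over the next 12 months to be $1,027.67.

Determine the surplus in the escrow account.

Private mortgage insurance (PMI): $174.42 × 12 = $2,093.04
County property tax: $1,115.34 × 2 = $2,230.68
Flood insurance: $469.20
Yearly total = $2,093.04 + $2,230.68 + $469.20 = $4,792.92
Monthly = $4,792.92 ÷ 12 = $399.41
Cushion = 2 × $399.41 = $798.82
Excess over cushion: $1,027.67 − $798.82 = $228.85

$228.85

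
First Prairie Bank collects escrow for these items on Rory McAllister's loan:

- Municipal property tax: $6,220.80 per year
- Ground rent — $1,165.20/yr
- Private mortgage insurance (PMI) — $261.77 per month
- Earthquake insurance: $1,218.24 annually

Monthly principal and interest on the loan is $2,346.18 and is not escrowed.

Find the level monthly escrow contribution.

Municipal property tax: $6,220.80 annually
Ground rent: $1,165.20 annually
Private mortgage insurance (PMI): $261.77 × 12 = $3,141.24 annually
Earthquake insurance: $1,218.24 annually
Total annual escrow = $6,220.80 + $1,165.20 + $3,141.24 + $1,218.24 = $11,745.48
Monthly = $11,745.48 / 12 = $978.79

$978.79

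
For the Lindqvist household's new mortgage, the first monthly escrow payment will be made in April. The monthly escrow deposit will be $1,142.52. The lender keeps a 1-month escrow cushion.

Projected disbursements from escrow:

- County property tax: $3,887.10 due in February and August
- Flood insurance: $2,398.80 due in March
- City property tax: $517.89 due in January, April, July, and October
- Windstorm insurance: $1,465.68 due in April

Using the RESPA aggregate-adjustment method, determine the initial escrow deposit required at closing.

Cushion = 1 × $1,142.52 = $1,142.52
Trial balance (start $0, +$1,142.52 each month, − disbursements):
  Apr: +$1,142.52 − $1,983.57 → -$841.05
  May: +$1,142.52 → $301.47
  Jun: +$1,142.52 → $1,443.99
  Jul: +$1,142.52 − $517.89 → $2,068.62
  Aug: +$1,142.52 − $3,887.10 → -$675.96
  Sep: +$1,142.52 → $466.56
  Oct: +$1,142.52 − $517.89 → $1,091.19
  Nov: +$1,142.52 → $2,233.71
  Dec: +$1,142.52 → $3,376.23
  Jan: +$1,142.52 − $517.89 → $4,000.86
  Feb: +$1,142.52 − $3,887.10 → $1,256.28
  Mar: +$1,142.52 − $2,398.80 → $0.00
Lowest trial balance = -$841.05 (Apr)
Initial deposit = cushion − low point = $1,142.52 − (-$841.05) = $1,983.57

$1,983.57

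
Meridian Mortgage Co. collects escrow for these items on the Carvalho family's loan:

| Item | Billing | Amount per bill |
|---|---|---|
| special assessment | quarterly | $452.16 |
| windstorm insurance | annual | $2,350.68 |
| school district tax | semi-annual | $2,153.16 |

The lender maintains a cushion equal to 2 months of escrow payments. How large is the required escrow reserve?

$1,410.94

Special assessment — $452.16 × 4 = $1,808.64 per year
Windstorm insurance — $2,350.68 per year
School district tax — $2,153.16 × 2 = $4,306.32 per year
Yearly total = $1,808.64 + $2,350.68 + $4,306.32 = $8,465.64
Monthly = $8,465.64 ÷ 12 = $705.47
Cushion = 2 × $705.47 = $1,410.94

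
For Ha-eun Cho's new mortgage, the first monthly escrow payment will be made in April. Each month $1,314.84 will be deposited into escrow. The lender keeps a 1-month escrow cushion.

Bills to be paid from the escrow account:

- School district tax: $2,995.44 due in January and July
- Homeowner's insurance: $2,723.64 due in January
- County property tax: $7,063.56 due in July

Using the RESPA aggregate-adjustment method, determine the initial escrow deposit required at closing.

$6,114.48

Cushion = 1 × $1,314.84 = $1,314.84
Trial balance (start $0, +$1,314.84 each month, − disbursements):
  Apr: +$1,314.84 → $1,314.84
  May: +$1,314.84 → $2,629.68
  Jun: +$1,314.84 → $3,944.52
  Jul: +$1,314.84 − $10,059.00 → -$4,799.64
  Aug: +$1,314.84 → -$3,484.80
  Sep: +$1,314.84 → -$2,169.96
  Oct: +$1,314.84 → -$855.12
  Nov: +$1,314.84 → $459.72
  Dec: +$1,314.84 → $1,774.56
  Jan: +$1,314.84 − $5,719.08 → -$2,629.68
  Feb: +$1,314.84 → -$1,314.84
  Mar: +$1,314.84 → $0.00
Lowest trial balance = -$4,799.64 (Jul)
Initial deposit = cushion − low point = $1,314.84 − (-$4,799.64) = $6,114.48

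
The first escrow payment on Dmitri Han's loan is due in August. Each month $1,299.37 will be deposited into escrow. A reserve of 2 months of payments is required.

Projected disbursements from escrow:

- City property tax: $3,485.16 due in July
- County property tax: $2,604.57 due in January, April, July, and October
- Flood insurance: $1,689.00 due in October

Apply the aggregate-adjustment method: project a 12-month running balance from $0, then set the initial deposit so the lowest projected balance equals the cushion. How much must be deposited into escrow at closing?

Cushion = 2 × $1,299.37 = $2,598.74
Trial balance (start $0, +$1,299.37 each month, − disbursements):
  Aug: +$1,299.37 → $1,299.37
  Sep: +$1,299.37 → $2,598.74
  Oct: +$1,299.37 − $4,293.57 → -$395.46
  Nov: +$1,299.37 → $903.91
  Dec: +$1,299.37 → $2,203.28
  Jan: +$1,299.37 − $2,604.57 → $898.08
  Feb: +$1,299.37 → $2,197.45
  Mar: +$1,299.37 → $3,496.82
  Apr: +$1,299.37 − $2,604.57 → $2,191.62
  May: +$1,299.37 → $3,490.99
  Jun: +$1,299.37 → $4,790.36
  Jul: +$1,299.37 − $6,089.73 → $0.00
Lowest trial balance = -$395.46 (Oct)
Initial deposit = cushion − low point = $2,598.74 − (-$395.46) = $2,994.20

$2,994.20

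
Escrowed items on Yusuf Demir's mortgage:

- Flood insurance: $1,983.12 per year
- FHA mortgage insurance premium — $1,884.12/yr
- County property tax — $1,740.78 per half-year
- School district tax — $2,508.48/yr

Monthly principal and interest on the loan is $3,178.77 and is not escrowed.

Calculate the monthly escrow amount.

Flood insurance = $1,983.12 per year
FHA mortgage insurance premium = $1,884.12 per year
County property tax = $1,740.78 × 2 = $3,481.56 per year
School district tax = $2,508.48 per year
Yearly total = $9,857.28
Monthly escrow = $9,857.28 ÷ 12 = $821.44

$821.44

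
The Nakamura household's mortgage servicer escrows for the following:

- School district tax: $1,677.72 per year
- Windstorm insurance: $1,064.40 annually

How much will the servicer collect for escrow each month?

School district tax: $1,677.72 per year
Windstorm insurance: $1,064.40 per year
Annual escrow total = $1,677.72 + $1,064.40 = $2,742.12
Monthly escrow = $2,742.12 ÷ 12 = $228.51

$228.51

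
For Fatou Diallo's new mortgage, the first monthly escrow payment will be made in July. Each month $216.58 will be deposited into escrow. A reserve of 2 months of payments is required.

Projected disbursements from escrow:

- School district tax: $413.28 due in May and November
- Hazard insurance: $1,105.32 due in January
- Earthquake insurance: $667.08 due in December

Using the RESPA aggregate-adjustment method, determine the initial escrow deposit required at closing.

$1,102.78

Cushion = 2 × $216.58 = $433.16
Trial balance (start $0, +$216.58 each month, − disbursements):
  Jul: +$216.58 → $216.58
  Aug: +$216.58 → $433.16
  Sep: +$216.58 → $649.74
  Oct: +$216.58 → $866.32
  Nov: +$216.58 − $413.28 → $669.62
  Dec: +$216.58 − $667.08 → $219.12
  Jan: +$216.58 − $1,105.32 → -$669.62
  Feb: +$216.58 → -$453.04
  Mar: +$216.58 → -$236.46
  Apr: +$216.58 → -$19.88
  May: +$216.58 − $413.28 → -$216.58
  Jun: +$216.58 → $0.00
Lowest trial balance = -$669.62 (Jan)
Initial deposit = cushion − low point = $433.16 − (-$669.62) = $1,102.78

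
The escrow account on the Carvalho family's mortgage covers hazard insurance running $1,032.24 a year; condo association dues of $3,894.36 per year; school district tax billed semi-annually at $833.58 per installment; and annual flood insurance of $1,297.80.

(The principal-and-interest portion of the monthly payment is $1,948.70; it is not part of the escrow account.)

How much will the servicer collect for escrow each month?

$657.63

Hazard insurance — $1,032.24
Condo association dues — $3,894.36
School district tax — $833.58 × 2 = $1,667.16
Flood insurance — $1,297.80
Combined annual = $1,032.24 + $3,894.36 + $1,667.16 + $1,297.80 = $7,891.56
Per month = $7,891.56 ÷ 12 = $657.63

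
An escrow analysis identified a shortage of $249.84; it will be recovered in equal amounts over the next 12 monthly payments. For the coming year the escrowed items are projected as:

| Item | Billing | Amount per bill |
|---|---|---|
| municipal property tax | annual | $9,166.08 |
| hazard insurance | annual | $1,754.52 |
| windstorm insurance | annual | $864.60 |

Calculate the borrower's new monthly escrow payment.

$1,002.92

Municipal property tax: $9,166.08 per year
Hazard insurance: $1,754.52 per year
Windstorm insurance: $864.60 per year
Yearly total = $9,166.08 + $1,754.52 + $864.60 = $11,785.20
Per month = $11,785.20 ÷ 12 = $982.10
Shortage spread = $249.84 / 12 = $20.82/mo
Adjusted monthly = $982.10 + $20.82 = $1,002.92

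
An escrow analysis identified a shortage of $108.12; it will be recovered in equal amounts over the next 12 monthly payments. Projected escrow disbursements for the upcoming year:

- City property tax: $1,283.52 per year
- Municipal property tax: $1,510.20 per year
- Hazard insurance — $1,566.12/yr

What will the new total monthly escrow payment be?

City property tax — $1,283.52
Municipal property tax — $1,510.20
Hazard insurance — $1,566.12
Combined annual = $4,359.84
Per month = $4,359.84 / 12 = $363.32
Shortage spread = $108.12 ÷ 12 = $9.01/mo
New monthly escrow = $363.32 + $9.01 = $372.33

$372.33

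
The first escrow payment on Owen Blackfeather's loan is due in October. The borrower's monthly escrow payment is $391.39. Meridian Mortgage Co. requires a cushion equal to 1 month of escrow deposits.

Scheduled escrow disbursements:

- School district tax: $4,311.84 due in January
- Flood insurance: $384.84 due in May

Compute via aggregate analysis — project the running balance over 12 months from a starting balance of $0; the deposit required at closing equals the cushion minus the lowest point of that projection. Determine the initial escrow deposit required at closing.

$3,137.67

Cushion = 1 × $391.39 = $391.39
Trial balance (start $0, +$391.39 each month, − disbursements):
  Oct: +$391.39 → $391.39
  Nov: +$391.39 → $782.78
  Dec: +$391.39 → $1,174.17
  Jan: +$391.39 − $4,311.84 → -$2,746.28
  Feb: +$391.39 → -$2,354.89
  Mar: +$391.39 → -$1,963.50
  Apr: +$391.39 → -$1,572.11
  May: +$391.39 − $384.84 → -$1,565.56
  Jun: +$391.39 → -$1,174.17
  Jul: +$391.39 → -$782.78
  Aug: +$391.39 → -$391.39
  Sep: +$391.39 → $0.00
Lowest trial balance = -$2,746.28 (Jan)
Initial deposit = cushion − low point = $391.39 − (-$2,746.28) = $3,137.67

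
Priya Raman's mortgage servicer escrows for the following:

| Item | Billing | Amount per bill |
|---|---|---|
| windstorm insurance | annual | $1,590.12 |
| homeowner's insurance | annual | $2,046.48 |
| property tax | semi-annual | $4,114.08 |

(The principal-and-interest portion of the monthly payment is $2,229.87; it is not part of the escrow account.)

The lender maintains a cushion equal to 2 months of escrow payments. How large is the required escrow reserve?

$1,977.46

Windstorm insurance — $1,590.12/yr
Homeowner's insurance — $2,046.48/yr
Property tax — $4,114.08 × 2 = $8,228.16/yr
Annual escrow total = $11,864.76
Monthly = $11,864.76 / 12 = $988.73
Cushion = 2 × $988.73 = $1,977.46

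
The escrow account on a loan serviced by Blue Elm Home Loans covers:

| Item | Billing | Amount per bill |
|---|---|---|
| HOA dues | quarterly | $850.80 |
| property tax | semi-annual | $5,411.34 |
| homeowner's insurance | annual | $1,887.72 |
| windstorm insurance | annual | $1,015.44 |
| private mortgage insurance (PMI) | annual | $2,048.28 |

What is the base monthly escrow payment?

HOA dues: $850.80 × 4 = $3,403.20 annually
Property tax: $5,411.34 × 2 = $10,822.68 annually
Homeowner's insurance: $1,887.72 annually
Windstorm insurance: $1,015.44 annually
Private mortgage insurance (PMI): $2,048.28 annually
Annual escrow total = $3,403.20 + $10,822.68 + $1,887.72 + $1,015.44 + $2,048.28 = $19,177.32
Monthly = $19,177.32 ÷ 12 = $1,598.11

$1,598.11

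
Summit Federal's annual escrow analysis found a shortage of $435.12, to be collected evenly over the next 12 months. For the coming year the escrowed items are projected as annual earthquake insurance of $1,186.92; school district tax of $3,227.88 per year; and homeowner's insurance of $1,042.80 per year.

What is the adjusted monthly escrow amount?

$491.06

Earthquake insurance — $1,186.92 annually
School district tax — $3,227.88 annually
Homeowner's insurance — $1,042.80 annually
Combined annual = $1,186.92 + $3,227.88 + $1,042.80 = $5,457.60
Per month = $5,457.60 / 12 = $454.80
Monthly shortage recovery: $435.12 / 12 = $36.26
New monthly escrow = $454.80 + $36.26 = $491.06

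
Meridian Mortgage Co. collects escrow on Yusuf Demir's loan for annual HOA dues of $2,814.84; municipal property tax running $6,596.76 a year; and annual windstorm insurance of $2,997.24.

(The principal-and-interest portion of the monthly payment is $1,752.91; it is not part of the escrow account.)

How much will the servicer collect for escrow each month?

HOA dues = $2,814.84
Municipal property tax = $6,596.76
Windstorm insurance = $2,997.24
Yearly total = $2,814.84 + $6,596.76 + $2,997.24 = $12,408.84
Per month = $12,408.84 ÷ 12 = $1,034.07

$1,034.07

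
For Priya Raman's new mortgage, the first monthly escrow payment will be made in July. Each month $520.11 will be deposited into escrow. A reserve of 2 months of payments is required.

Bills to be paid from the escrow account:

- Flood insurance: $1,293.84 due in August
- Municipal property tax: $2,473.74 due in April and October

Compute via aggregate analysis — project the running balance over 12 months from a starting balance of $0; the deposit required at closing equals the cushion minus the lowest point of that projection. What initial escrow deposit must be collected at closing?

Cushion = 2 × $520.11 = $1,040.22
Trial balance (start $0, +$520.11 each month, − disbursements):
  Jul: +$520.11 → $520.11
  Aug: +$520.11 − $1,293.84 → -$253.62
  Sep: +$520.11 → $266.49
  Oct: +$520.11 − $2,473.74 → -$1,687.14
  Nov: +$520.11 → -$1,167.03
  Dec: +$520.11 → -$646.92
  Jan: +$520.11 → -$126.81
  Feb: +$520.11 → $393.30
  Mar: +$520.11 → $913.41
  Apr: +$520.11 − $2,473.74 → -$1,040.22
  May: +$520.11 → -$520.11
  Jun: +$520.11 → $0.00
Lowest trial balance = -$1,687.14 (Oct)
Initial deposit = cushion − low point = $1,040.22 − (-$1,687.14) = $2,727.36

$2,727.36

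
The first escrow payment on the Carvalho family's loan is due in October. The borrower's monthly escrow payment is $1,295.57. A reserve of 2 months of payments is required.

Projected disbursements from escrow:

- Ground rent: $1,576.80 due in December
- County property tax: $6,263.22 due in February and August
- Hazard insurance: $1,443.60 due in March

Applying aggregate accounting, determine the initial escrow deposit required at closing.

$4,101.34

Cushion = 2 × $1,295.57 = $2,591.14
Trial balance (start $0, +$1,295.57 each month, − disbursements):
  Oct: +$1,295.57 → $1,295.57
  Nov: +$1,295.57 → $2,591.14
  Dec: +$1,295.57 − $1,576.80 → $2,309.91
  Jan: +$1,295.57 → $3,605.48
  Feb: +$1,295.57 − $6,263.22 → -$1,362.17
  Mar: +$1,295.57 − $1,443.60 → -$1,510.20
  Apr: +$1,295.57 → -$214.63
  May: +$1,295.57 → $1,080.94
  Jun: +$1,295.57 → $2,376.51
  Jul: +$1,295.57 → $3,672.08
  Aug: +$1,295.57 − $6,263.22 → -$1,295.57
  Sep: +$1,295.57 → $0.00
Lowest trial balance = -$1,510.20 (Mar)
Initial deposit = cushion − low point = $2,591.14 − (-$1,510.20) = $4,101.34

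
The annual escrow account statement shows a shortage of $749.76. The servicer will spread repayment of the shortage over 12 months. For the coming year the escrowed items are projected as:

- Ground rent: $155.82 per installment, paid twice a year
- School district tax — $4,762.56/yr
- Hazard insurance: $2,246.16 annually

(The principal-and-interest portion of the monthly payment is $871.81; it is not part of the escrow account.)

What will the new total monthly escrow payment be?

Ground rent: $155.82 × 2 = $311.64
School district tax: $4,762.56
Hazard insurance: $2,246.16
Total annual escrow = $311.64 + $4,762.56 + $2,246.16 = $7,320.36
Monthly = $7,320.36 / 12 = $610.03
Monthly shortage recovery: $749.76 ÷ 12 = $62.48
New monthly escrow = $610.03 + $62.48 = $672.51

$672.51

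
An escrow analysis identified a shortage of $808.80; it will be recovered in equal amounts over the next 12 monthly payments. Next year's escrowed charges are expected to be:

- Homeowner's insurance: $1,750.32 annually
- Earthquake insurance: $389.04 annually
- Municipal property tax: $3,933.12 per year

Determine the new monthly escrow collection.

Homeowner's insurance: $1,750.32/yr
Earthquake insurance: $389.04/yr
Municipal property tax: $3,933.12/yr
Yearly total = $6,072.48
Monthly escrow = $6,072.48 ÷ 12 = $506.04
Shortage spread = $808.80 ÷ 12 = $67.40/mo
New monthly escrow = $506.04 + $67.40 = $573.44

$573.44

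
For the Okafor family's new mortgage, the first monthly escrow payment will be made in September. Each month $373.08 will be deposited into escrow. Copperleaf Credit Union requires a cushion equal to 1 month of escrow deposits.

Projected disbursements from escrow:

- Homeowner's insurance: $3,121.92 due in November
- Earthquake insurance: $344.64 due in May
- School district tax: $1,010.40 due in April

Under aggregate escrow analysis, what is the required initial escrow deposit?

Cushion = 1 × $373.08 = $373.08
Trial balance (start $0, +$373.08 each month, − disbursements):
  Sep: +$373.08 → $373.08
  Oct: +$373.08 → $746.16
  Nov: +$373.08 − $3,121.92 → -$2,002.68
  Dec: +$373.08 → -$1,629.60
  Jan: +$373.08 → -$1,256.52
  Feb: +$373.08 → -$883.44
  Mar: +$373.08 → -$510.36
  Apr: +$373.08 − $1,010.40 → -$1,147.68
  May: +$373.08 − $344.64 → -$1,119.24
  Jun: +$373.08 → -$746.16
  Jul: +$373.08 → -$373.08
  Aug: +$373.08 → $0.00
Lowest trial balance = -$2,002.68 (Nov)
Initial deposit = cushion − low point = $373.08 − (-$2,002.68) = $2,375.76

$2,375.76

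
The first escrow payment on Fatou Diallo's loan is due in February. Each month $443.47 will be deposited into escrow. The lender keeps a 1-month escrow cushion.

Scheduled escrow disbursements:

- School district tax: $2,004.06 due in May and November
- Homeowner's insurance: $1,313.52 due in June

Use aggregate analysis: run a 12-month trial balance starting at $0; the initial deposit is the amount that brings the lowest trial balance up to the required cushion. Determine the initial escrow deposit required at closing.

$1,543.70

Cushion = 1 × $443.47 = $443.47
Trial balance (start $0, +$443.47 each month, − disbursements):
  Feb: +$443.47 → $443.47
  Mar: +$443.47 → $886.94
  Apr: +$443.47 → $1,330.41
  May: +$443.47 − $2,004.06 → -$230.18
  Jun: +$443.47 − $1,313.52 → -$1,100.23
  Jul: +$443.47 → -$656.76
  Aug: +$443.47 → -$213.29
  Sep: +$443.47 → $230.18
  Oct: +$443.47 → $673.65
  Nov: +$443.47 − $2,004.06 → -$886.94
  Dec: +$443.47 → -$443.47
  Jan: +$443.47 → $0.00
Lowest trial balance = -$1,100.23 (Jun)
Initial deposit = cushion − low point = $443.47 − (-$1,100.23) = $1,543.70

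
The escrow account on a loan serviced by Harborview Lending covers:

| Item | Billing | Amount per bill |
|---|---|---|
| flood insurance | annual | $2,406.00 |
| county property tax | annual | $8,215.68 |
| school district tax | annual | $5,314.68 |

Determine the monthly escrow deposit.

Flood insurance: $2,406.00 annually
County property tax: $8,215.68 annually
School district tax: $5,314.68 annually
Total per year = $2,406.00 + $8,215.68 + $5,314.68 = $15,936.36
Base monthly escrow = $15,936.36 / 12 = $1,328.03

$1,328.03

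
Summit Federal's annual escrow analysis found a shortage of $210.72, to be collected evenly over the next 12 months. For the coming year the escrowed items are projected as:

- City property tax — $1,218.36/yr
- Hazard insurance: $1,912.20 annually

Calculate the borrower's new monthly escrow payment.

$278.44

City property tax = $1,218.36 annually
Hazard insurance = $1,912.20 annually
Combined annual = $3,130.56
Per month = $3,130.56 ÷ 12 = $260.88
Shortage per month = $210.72 / 12 = $17.56
New monthly escrow = $260.88 + $17.56 = $278.44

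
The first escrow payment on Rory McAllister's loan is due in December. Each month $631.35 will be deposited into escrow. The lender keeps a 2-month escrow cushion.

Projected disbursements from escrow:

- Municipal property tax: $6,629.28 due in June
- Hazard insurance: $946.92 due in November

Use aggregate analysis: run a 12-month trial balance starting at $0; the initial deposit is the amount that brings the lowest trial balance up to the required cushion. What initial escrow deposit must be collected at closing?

Cushion = 2 × $631.35 = $1,262.70
Trial balance (start $0, +$631.35 each month, − disbursements):
  Dec: +$631.35 → $631.35
  Jan: +$631.35 → $1,262.70
  Feb: +$631.35 → $1,894.05
  Mar: +$631.35 → $2,525.40
  Apr: +$631.35 → $3,156.75
  May: +$631.35 → $3,788.10
  Jun: +$631.35 − $6,629.28 → -$2,209.83
  Jul: +$631.35 → -$1,578.48
  Aug: +$631.35 → -$947.13
  Sep: +$631.35 → -$315.78
  Oct: +$631.35 → $315.57
  Nov: +$631.35 − $946.92 → $0.00
Lowest trial balance = -$2,209.83 (Jun)
Initial deposit = cushion − low point = $1,262.70 − (-$2,209.83) = $3,472.53

$3,472.53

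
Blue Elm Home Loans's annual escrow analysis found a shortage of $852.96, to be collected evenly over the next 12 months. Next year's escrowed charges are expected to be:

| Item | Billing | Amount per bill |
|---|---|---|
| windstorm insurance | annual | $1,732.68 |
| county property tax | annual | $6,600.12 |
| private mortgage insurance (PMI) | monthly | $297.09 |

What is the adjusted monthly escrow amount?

Windstorm insurance: $1,732.68
County property tax: $6,600.12
Private mortgage insurance (PMI): $297.09 × 12 = $3,565.08
Total annual escrow = $1,732.68 + $6,600.12 + $3,565.08 = $11,897.88
Base monthly escrow = $11,897.88 ÷ 12 = $991.49
Shortage per month = $852.96 ÷ 12 = $71.08
New monthly escrow = $991.49 + $71.08 = $1,062.57

$1,062.57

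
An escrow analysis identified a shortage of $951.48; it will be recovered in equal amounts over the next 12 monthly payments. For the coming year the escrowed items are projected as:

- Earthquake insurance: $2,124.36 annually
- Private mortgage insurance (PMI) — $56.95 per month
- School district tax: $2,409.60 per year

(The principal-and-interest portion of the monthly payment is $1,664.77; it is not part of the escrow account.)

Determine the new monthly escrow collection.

Earthquake insurance: $2,124.36 per year
Private mortgage insurance (PMI): $56.95 × 12 = $683.40 per year
School district tax: $2,409.60 per year
Total per year = $5,217.36
Monthly escrow = $5,217.36 ÷ 12 = $434.78
Shortage per month = $951.48 ÷ 12 = $79.29
New monthly escrow = $434.78 + $79.29 = $514.07

$514.07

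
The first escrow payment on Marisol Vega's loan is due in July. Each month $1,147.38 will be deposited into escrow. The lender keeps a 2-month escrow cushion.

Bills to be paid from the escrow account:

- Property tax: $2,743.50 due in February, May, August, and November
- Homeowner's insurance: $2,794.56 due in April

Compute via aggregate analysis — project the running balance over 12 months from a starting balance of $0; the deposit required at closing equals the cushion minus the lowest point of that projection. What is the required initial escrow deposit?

Cushion = 2 × $1,147.38 = $2,294.76
Trial balance (start $0, +$1,147.38 each month, − disbursements):
  Jul: +$1,147.38 → $1,147.38
  Aug: +$1,147.38 − $2,743.50 → -$448.74
  Sep: +$1,147.38 → $698.64
  Oct: +$1,147.38 → $1,846.02
  Nov: +$1,147.38 − $2,743.50 → $249.90
  Dec: +$1,147.38 → $1,397.28
  Jan: +$1,147.38 → $2,544.66
  Feb: +$1,147.38 − $2,743.50 → $948.54
  Mar: +$1,147.38 → $2,095.92
  Apr: +$1,147.38 − $2,794.56 → $448.74
  May: +$1,147.38 − $2,743.50 → -$1,147.38
  Jun: +$1,147.38 → $0.00
Lowest trial balance = -$1,147.38 (May)
Initial deposit = cushion − low point = $2,294.76 − (-$1,147.38) = $3,442.14

$3,442.14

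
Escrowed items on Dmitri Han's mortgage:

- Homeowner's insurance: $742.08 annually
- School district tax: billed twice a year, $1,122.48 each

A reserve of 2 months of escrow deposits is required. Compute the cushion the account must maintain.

Homeowner's insurance = $742.08/yr
School district tax = $1,122.48 × 2 = $2,244.96/yr
Total annual escrow = $2,987.04
Monthly = $2,987.04 ÷ 12 = $248.92
Reserve = 2 × $248.92 = $497.84

$497.84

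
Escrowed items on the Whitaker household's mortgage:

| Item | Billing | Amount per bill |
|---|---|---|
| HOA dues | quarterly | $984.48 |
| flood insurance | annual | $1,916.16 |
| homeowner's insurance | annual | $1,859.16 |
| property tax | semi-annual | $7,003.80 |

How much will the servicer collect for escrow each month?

$1,810.07

HOA dues = $984.48 × 4 = $3,937.92 per year
Flood insurance = $1,916.16 per year
Homeowner's insurance = $1,859.16 per year
Property tax = $7,003.80 × 2 = $14,007.60 per year
Total annual escrow = $3,937.92 + $1,916.16 + $1,859.16 + $14,007.60 = $21,720.84
Monthly escrow = $21,720.84 ÷ 12 = $1,810.07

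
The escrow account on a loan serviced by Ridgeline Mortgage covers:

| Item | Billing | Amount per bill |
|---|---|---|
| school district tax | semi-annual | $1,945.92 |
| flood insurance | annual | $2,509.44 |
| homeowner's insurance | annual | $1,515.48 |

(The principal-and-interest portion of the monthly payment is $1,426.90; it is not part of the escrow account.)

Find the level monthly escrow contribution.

$659.73

School district tax — $1,945.92 × 2 = $3,891.84 annually
Flood insurance — $2,509.44 annually
Homeowner's insurance — $1,515.48 annually
Total per year = $3,891.84 + $2,509.44 + $1,515.48 = $7,916.76
Monthly = $7,916.76 ÷ 12 = $659.73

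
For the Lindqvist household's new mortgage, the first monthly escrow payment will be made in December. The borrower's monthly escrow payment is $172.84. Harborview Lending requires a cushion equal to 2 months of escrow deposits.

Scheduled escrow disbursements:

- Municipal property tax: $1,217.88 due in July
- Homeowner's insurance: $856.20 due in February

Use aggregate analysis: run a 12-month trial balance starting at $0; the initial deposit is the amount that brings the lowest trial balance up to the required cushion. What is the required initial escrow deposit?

$1,037.04

Cushion = 2 × $172.84 = $345.68
Trial balance (start $0, +$172.84 each month, − disbursements):
  Dec: +$172.84 → $172.84
  Jan: +$172.84 → $345.68
  Feb: +$172.84 − $856.20 → -$337.68
  Mar: +$172.84 → -$164.84
  Apr: +$172.84 → $8.00
  May: +$172.84 → $180.84
  Jun: +$172.84 → $353.68
  Jul: +$172.84 − $1,217.88 → -$691.36
  Aug: +$172.84 → -$518.52
  Sep: +$172.84 → -$345.68
  Oct: +$172.84 → -$172.84
  Nov: +$172.84 → $0.00
Lowest trial balance = -$691.36 (Jul)
Initial deposit = cushion − low point = $345.68 − (-$691.36) = $1,037.04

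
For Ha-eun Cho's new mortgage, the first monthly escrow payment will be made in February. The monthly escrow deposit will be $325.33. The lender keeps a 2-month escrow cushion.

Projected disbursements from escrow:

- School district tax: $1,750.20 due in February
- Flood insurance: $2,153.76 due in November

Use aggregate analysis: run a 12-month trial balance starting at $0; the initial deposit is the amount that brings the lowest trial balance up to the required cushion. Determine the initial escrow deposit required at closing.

Cushion = 2 × $325.33 = $650.66
Trial balance (start $0, +$325.33 each month, − disbursements):
  Feb: +$325.33 − $1,750.20 → -$1,424.87
  Mar: +$325.33 → -$1,099.54
  Apr: +$325.33 → -$774.21
  May: +$325.33 → -$448.88
  Jun: +$325.33 → -$123.55
  Jul: +$325.33 → $201.78
  Aug: +$325.33 → $527.11
  Sep: +$325.33 → $852.44
  Oct: +$325.33 → $1,177.77
  Nov: +$325.33 − $2,153.76 → -$650.66
  Dec: +$325.33 → -$325.33
  Jan: +$325.33 → $0.00
Lowest trial balance = -$1,424.87 (Feb)
Initial deposit = cushion − low point = $650.66 − (-$1,424.87) = $2,075.53

$2,075.53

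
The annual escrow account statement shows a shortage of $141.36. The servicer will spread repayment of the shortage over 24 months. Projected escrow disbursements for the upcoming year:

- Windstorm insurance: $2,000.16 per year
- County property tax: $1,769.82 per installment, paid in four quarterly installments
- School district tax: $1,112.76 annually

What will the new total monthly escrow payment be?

Windstorm insurance — $2,000.16 per year
County property tax — $1,769.82 × 4 = $7,079.28 per year
School district tax — $1,112.76 per year
Annual escrow total = $2,000.16 + $7,079.28 + $1,112.76 = $10,192.20
Monthly escrow = $10,192.20 ÷ 12 = $849.35
Shortage spread = $141.36 ÷ 24 = $5.89/mo
Adjusted monthly = $849.35 + $5.89 = $855.24

$855.24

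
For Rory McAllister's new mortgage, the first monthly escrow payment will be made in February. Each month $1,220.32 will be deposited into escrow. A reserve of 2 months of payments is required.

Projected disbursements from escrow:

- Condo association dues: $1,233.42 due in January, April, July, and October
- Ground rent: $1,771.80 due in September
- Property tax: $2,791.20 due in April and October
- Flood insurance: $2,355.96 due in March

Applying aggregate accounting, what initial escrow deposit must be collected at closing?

$5,160.26

Cushion = 2 × $1,220.32 = $2,440.64
Trial balance (start $0, +$1,220.32 each month, − disbursements):
  Feb: +$1,220.32 → $1,220.32
  Mar: +$1,220.32 − $2,355.96 → $84.68
  Apr: +$1,220.32 − $4,024.62 → -$2,719.62
  May: +$1,220.32 → -$1,499.30
  Jun: +$1,220.32 → -$278.98
  Jul: +$1,220.32 − $1,233.42 → -$292.08
  Aug: +$1,220.32 → $928.24
  Sep: +$1,220.32 − $1,771.80 → $376.76
  Oct: +$1,220.32 − $4,024.62 → -$2,427.54
  Nov: +$1,220.32 → -$1,207.22
  Dec: +$1,220.32 → $13.10
  Jan: +$1,220.32 − $1,233.42 → $0.00
Lowest trial balance = -$2,719.62 (Apr)
Initial deposit = cushion − low point = $2,440.64 − (-$2,719.62) = $5,160.26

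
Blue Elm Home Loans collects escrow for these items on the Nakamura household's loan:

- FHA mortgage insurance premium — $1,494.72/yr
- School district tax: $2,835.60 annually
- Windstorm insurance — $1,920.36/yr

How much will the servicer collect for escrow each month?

$520.89

FHA mortgage insurance premium = $1,494.72 per year
School district tax = $2,835.60 per year
Windstorm insurance = $1,920.36 per year
Combined annual = $1,494.72 + $2,835.60 + $1,920.36 = $6,250.68
Monthly = $6,250.68 / 12 = $520.89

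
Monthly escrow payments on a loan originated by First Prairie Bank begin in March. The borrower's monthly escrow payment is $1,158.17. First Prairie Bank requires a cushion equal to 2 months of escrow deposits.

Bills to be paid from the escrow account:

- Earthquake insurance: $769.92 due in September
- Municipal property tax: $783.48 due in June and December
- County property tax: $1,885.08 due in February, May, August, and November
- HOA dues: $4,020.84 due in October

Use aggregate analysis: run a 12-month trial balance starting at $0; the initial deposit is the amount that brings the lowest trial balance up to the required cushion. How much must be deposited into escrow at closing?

Cushion = 2 × $1,158.17 = $2,316.34
Trial balance (start $0, +$1,158.17 each month, − disbursements):
  Mar: +$1,158.17 → $1,158.17
  Apr: +$1,158.17 → $2,316.34
  May: +$1,158.17 − $1,885.08 → $1,589.43
  Jun: +$1,158.17 − $783.48 → $1,964.12
  Jul: +$1,158.17 → $3,122.29
  Aug: +$1,158.17 − $1,885.08 → $2,395.38
  Sep: +$1,158.17 − $769.92 → $2,783.63
  Oct: +$1,158.17 − $4,020.84 → -$79.04
  Nov: +$1,158.17 − $1,885.08 → -$805.95
  Dec: +$1,158.17 − $783.48 → -$431.26
  Jan: +$1,158.17 → $726.91
  Feb: +$1,158.17 − $1,885.08 → $0.00
Lowest trial balance = -$805.95 (Nov)
Initial deposit = cushion − low point = $2,316.34 − (-$805.95) = $3,122.29

$3,122.29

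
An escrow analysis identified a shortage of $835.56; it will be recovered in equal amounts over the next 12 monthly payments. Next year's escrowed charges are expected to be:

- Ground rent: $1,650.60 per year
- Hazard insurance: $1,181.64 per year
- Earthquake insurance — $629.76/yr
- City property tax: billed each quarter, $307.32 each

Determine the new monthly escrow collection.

$460.57

Ground rent — $1,650.60/yr
Hazard insurance — $1,181.64/yr
Earthquake insurance — $629.76/yr
City property tax — $307.32 × 4 = $1,229.28/yr
Total annual escrow = $1,650.60 + $1,181.64 + $629.76 + $1,229.28 = $4,691.28
Monthly escrow = $4,691.28 / 12 = $390.94
Shortage spread = $835.56 ÷ 12 = $69.63/mo
New monthly escrow = $390.94 + $69.63 = $460.57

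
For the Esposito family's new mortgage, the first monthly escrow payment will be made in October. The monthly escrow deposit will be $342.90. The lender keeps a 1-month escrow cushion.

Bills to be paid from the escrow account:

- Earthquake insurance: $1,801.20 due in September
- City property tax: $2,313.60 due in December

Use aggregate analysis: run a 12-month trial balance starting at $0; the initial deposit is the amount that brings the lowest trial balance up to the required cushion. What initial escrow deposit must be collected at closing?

$1,627.80

Cushion = 1 × $342.90 = $342.90
Trial balance (start $0, +$342.90 each month, − disbursements):
  Oct: +$342.90 → $342.90
  Nov: +$342.90 → $685.80
  Dec: +$342.90 − $2,313.60 → -$1,284.90
  Jan: +$342.90 → -$942.00
  Feb: +$342.90 → -$599.10
  Mar: +$342.90 → -$256.20
  Apr: +$342.90 → $86.70
  May: +$342.90 → $429.60
  Jun: +$342.90 → $772.50
  Jul: +$342.90 → $1,115.40
  Aug: +$342.90 → $1,458.30
  Sep: +$342.90 − $1,801.20 → $0.00
Lowest trial balance = -$1,284.90 (Dec)
Initial deposit = cushion − low point = $342.90 − (-$1,284.90) = $1,627.80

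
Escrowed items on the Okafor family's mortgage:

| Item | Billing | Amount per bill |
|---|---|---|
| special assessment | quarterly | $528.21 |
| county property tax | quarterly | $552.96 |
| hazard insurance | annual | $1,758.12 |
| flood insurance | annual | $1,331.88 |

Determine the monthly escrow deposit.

$617.89

Special assessment: $528.21 × 4 = $2,112.84/yr
County property tax: $552.96 × 4 = $2,211.84/yr
Hazard insurance: $1,758.12/yr
Flood insurance: $1,331.88/yr
Total per year = $2,112.84 + $2,211.84 + $1,758.12 + $1,331.88 = $7,414.68
Per month = $7,414.68 / 12 = $617.89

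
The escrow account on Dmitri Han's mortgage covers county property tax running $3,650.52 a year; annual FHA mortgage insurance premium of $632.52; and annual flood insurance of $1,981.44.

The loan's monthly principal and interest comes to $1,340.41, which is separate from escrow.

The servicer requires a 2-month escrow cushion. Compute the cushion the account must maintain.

County property tax: $3,650.52 annually
FHA mortgage insurance premium: $632.52 annually
Flood insurance: $1,981.44 annually
Annual escrow total = $6,264.48
Monthly = $6,264.48 / 12 = $522.04
Required cushion = 2 × $522.04 = $1,044.08

$1,044.08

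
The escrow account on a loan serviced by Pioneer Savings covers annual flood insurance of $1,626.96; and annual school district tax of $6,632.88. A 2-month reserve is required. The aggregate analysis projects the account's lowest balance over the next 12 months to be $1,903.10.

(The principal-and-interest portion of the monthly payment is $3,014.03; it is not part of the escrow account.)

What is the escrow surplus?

Flood insurance: $1,626.96/yr
School district tax: $6,632.88/yr
Yearly total = $8,259.84
Monthly escrow = $8,259.84 ÷ 12 = $688.32
Cushion = 2 × $688.32 = $1,376.64
Surplus = $1,903.10 − $1,376.64 = $526.46

$526.46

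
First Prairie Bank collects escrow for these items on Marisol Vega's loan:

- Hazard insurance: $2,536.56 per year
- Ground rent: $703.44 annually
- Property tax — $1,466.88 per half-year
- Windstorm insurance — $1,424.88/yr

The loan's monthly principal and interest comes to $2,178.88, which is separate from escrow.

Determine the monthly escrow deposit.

$633.22

Hazard insurance: $2,536.56
Ground rent: $703.44
Property tax: $1,466.88 × 2 = $2,933.76
Windstorm insurance: $1,424.88
Total annual escrow = $7,598.64
Monthly escrow = $7,598.64 / 12 = $633.22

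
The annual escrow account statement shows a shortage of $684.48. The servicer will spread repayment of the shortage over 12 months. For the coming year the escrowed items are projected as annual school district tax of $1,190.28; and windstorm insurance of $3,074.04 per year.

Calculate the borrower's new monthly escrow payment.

$412.40

School district tax = $1,190.28 annually
Windstorm insurance = $3,074.04 annually
Yearly total = $4,264.32
Base monthly escrow = $4,264.32 / 12 = $355.36
Shortage spread = $684.48 / 12 = $57.04/mo
New monthly escrow = $355.36 + $57.04 = $412.40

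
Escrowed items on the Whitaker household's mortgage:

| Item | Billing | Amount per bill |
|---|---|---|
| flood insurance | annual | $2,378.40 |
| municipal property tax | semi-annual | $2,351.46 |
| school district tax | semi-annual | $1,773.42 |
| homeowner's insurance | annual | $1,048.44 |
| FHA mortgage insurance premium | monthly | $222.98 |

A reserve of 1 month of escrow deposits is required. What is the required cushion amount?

Flood insurance: $2,378.40 annually
Municipal property tax: $2,351.46 × 2 = $4,702.92 annually
School district tax: $1,773.42 × 2 = $3,546.84 annually
Homeowner's insurance: $1,048.44 annually
FHA mortgage insurance premium: $222.98 × 12 = $2,675.76 annually
Total annual escrow = $2,378.40 + $4,702.92 + $3,546.84 + $1,048.44 + $2,675.76 = $14,352.36
Monthly = $14,352.36 ÷ 12 = $1,196.03
Required cushion = 1 × $1,196.03 = $1,196.03

$1,196.03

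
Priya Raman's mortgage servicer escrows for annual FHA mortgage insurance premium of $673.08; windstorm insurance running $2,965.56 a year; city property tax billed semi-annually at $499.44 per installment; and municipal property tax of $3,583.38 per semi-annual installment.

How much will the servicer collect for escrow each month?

$983.69

FHA mortgage insurance premium = $673.08 per year
Windstorm insurance = $2,965.56 per year
City property tax = $499.44 × 2 = $998.88 per year
Municipal property tax = $3,583.38 × 2 = $7,166.76 per year
Annual escrow total = $11,804.28
Monthly = $11,804.28 ÷ 12 = $983.69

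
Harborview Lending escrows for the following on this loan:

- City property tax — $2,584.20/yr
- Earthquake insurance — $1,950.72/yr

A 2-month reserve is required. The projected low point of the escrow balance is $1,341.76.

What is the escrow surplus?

$585.94

City property tax: $2,584.20
Earthquake insurance: $1,950.72
Combined annual = $2,584.20 + $1,950.72 = $4,534.92
Per month = $4,534.92 / 12 = $377.91
Required cushion = 2 × $377.91 = $755.82
Excess over cushion: $1,341.76 − $755.82 = $585.94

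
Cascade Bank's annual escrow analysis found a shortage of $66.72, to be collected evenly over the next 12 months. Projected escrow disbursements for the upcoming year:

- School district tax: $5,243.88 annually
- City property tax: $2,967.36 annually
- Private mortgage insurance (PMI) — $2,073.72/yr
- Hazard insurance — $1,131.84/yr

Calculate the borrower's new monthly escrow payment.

$956.96

School district tax: $5,243.88/yr
City property tax: $2,967.36/yr
Private mortgage insurance (PMI): $2,073.72/yr
Hazard insurance: $1,131.84/yr
Total per year = $5,243.88 + $2,967.36 + $2,073.72 + $1,131.84 = $11,416.80
Monthly = $11,416.80 / 12 = $951.40
Shortage per month = $66.72 ÷ 12 = $5.56
New monthly escrow = $951.40 + $5.56 = $956.96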